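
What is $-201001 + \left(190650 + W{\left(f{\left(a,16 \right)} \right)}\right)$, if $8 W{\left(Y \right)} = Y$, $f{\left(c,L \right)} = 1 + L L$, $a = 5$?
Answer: $- \frac{82551}{8} \approx -10319.0$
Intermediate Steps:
$f{\left(c,L \right)} = 1 + L^{2}$
$W{\left(Y \right)} = \frac{Y}{8}$
$-201001 + \left(190650 + W{\left(f{\left(a,16 \right)} \right)}\right) = -201001 + \left(190650 + \frac{1 + 16^{2}}{8}\right) = -201001 + \left(190650 + \frac{1 + 256}{8}\right) = -201001 + \left(190650 + \frac{1}{8} \cdot 257\right) = -201001 + \left(190650 + \frac{257}{8}\right) = -201001 + \frac{1525457}{8} = - \frac{82551}{8}$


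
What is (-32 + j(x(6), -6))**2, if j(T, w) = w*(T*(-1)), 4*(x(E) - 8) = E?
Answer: 625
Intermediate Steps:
x(E) = 8 + E/4
j(T, w) = -T*w (j(T, w) = w*(-T) = -T*w)
(-32 + j(x(6), -6))**2 = (-32 - 1*(8 + (1/4)*6)*(-6))**2 = (-32 - 1*(8 + 3/2)*(-6))**2 = (-32 - 1*19/2*(-6))**2 = (-32 + 57)**2 = 25**2 = 625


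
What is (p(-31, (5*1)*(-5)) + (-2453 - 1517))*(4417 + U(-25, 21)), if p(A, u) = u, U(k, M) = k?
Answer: -17546040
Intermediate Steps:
(p(-31, (5*1)*(-5)) + (-2453 - 1517))*(4417 + U(-25, 21)) = ((5*1)*(-5) + (-2453 - 1517))*(4417 - 25) = (5*(-5) - 3970)*4392 = (-25 - 3970)*4392 = -3995*4392 = -17546040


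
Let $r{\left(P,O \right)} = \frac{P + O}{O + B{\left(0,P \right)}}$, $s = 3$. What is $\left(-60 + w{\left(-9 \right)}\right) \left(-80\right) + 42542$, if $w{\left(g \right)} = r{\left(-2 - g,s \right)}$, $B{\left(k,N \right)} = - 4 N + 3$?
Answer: $\frac{521162}{11} \approx 47378.0$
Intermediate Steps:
$B{\left(k,N \right)} = 3 - 4 N$
$r{\left(P,O \right)} = \frac{O + P}{3 + O - 4 P}$ ($r{\left(P,O \right)} = \frac{P + O}{O - \left(-3 + 4 P\right)} = \frac{O + P}{3 + O - 4 P}$)
$w{\left(g \right)} = \frac{1 - g}{14 + 4 g}$ ($w{\left(g \right)} = \frac{3 - \left(2 + g\right)}{3 + 3 - 4 \left(-2 - g\right)} = \frac{1 - g}{3 + 3 + \left(8 + 4 g\right)} = \frac{1 - g}{14 + 4 g}$)
$\left(-60 + w{\left(-9 \right)}\right) \left(-80\right) + 42542 = \left(-60 + \frac{1 - -9}{2 \left(7 + 2 \left(-9\right)\right)}\right) \left(-80\right) + 42542 = \left(-60 + \frac{1 + 9}{2 \left(7 - 18\right)}\right) \left(-80\right) + 42542 = \left(-60 + \frac{1}{2} \frac{1}{-11} \cdot 10\right) \left(-80\right) + 42542 = \left(-60 + \frac{1}{2} \left(- \frac{1}{11}\right) 10\right) \left(-80\right) + 42542 = \left(-60 - \frac{5}{11}\right) \left(-80\right) + 42542 = \left(- \frac{665}{11}\right) \left(-80\right) + 42542 = \frac{53200}{11} + 42542 = \frac{521162}{11}$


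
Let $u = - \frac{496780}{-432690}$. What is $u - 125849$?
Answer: $- \frac{5445310703}{43269} \approx -1.2585 \cdot 10^{5}$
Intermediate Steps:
$u = \frac{49678}{43269}$ ($u = \left(-496780\right) \left(- \frac{1}{432690}\right) = \frac{49678}{43269} \approx 1.1481$)
$u - 125849 = \frac{49678}{43269} - 125849 = - \frac{5445310703}{43269}$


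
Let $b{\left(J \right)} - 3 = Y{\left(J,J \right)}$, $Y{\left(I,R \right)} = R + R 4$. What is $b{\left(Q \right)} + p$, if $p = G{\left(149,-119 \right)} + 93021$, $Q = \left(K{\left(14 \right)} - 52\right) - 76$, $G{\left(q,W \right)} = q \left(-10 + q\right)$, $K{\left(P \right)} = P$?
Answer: $113165$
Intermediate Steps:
$Q = -114$ ($Q = \left(14 - 52\right) - 76 = -38 - 76 = -114$)
$Y{\left(I,R \right)} = 5 R$ ($Y{\left(I,R \right)} = R + 4 R = 5 R$)
$b{\left(J \right)} = 3 + 5 J$
$p = 113732$ ($p = 149 \left(-10 + 149\right) + 93021 = 149 \cdot 139 + 93021 = 20711 + 93021 = 113732$)
$b{\left(Q \right)} + p = \left(3 + 5 \left(-114\right)\right) + 113732 = \left(3 - 570\right) + 113732 = -567 + 113732 = 113165$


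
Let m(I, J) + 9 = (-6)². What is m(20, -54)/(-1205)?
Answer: -27/1205 ≈ -0.022407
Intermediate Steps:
m(I, J) = 27 (m(I, J) = -9 + (-6)² = -9 + 36 = 27)
m(20, -54)/(-1205) = 27/(-1205) = 27*(-1/1205) = -27/1205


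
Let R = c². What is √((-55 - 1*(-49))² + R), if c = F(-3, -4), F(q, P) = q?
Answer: 3*√5 ≈ 6.7082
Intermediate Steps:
c = -3
R = 9 (R = (-3)² = 9)
√((-55 - 1*(-49))² + R) = √((-55 - 1*(-49))² + 9) = √((-55 + 49)² + 9) = √((-6)² + 9) = √(36 + 9) = √45 = 3*√5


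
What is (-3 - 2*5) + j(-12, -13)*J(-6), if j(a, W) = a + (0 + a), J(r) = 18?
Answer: -445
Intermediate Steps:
j(a, W) = 2*a (j(a, W) = a + a = 2*a)
(-3 - 2*5) + j(-12, -13)*J(-6) = (-3 - 2*5) + (2*(-12))*18 = (-3 - 10) - 24*18 = -13 - 432 = -445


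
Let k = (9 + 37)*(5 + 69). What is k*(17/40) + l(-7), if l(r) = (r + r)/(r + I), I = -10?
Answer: 246079/170 ≈ 1447.5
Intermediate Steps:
l(r) = 2*r/(-10 + r) (l(r) = (r + r)/(r - 10) = (2*r)/(-10 + r) = 2*r/(-10 + r))
k = 3404 (k = 46*74 = 3404)
k*(17/40) + l(-7) = 3404*(17/40) + 2*(-7)/(-10 - 7) = 3404*(17*(1/40)) + 2*(-7)/(-17) = 3404*(17/40) + 2*(-7)*(-1/17) = 14467/10 + 14/17 = 246079/170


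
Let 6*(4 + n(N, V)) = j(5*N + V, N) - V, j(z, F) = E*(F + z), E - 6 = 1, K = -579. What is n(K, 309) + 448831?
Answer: 445083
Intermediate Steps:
E = 7 (E = 6 + 1 = 7)
j(z, F) = 7*F + 7*z (j(z, F) = 7*(F + z) = 7*F + 7*z)
n(N, V) = -4 + V + 7*N (n(N, V) = -4 + ((7*N + 7*(5*N + V)) - V)/6 = -4 + ((7*N + 7*(V + 5*N)) - V)/6 = -4 + ((7*N + (7*V + 35*N)) - V)/6 = -4 + ((7*V + 42*N) - V)/6 = -4 + (6*V + 42*N)/6 = -4 + (V + 7*N) = -4 + V + 7*N)
n(K, 309) + 448831 = (-4 + 309 + 7*(-579)) + 448831 = (-4 + 309 - 4053) + 448831 = -3748 + 448831 = 445083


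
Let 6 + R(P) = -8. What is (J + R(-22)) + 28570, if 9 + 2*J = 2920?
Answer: 60023/2 ≈ 30012.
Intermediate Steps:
J = 2911/2 (J = -9/2 + (1/2)*2920 = -9/2 + 1460 = 2911/2 ≈ 1455.5)
R(P) = -14 (R(P) = -6 - 8 = -14)
(J + R(-22)) + 28570 = (2911/2 - 14) + 28570 = 2883/2 + 28570 = 60023/2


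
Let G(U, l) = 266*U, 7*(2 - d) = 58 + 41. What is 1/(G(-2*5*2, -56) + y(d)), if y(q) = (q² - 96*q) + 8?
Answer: -49/195943 ≈ -0.00025007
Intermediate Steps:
d = -85/7 (d = 2 - (58 + 41)/7 = 2 - ⅐*99 = 2 - 99/7 = -85/7 ≈ -12.143)
y(q) = 8 + q² - 96*q
1/(G(-2*5*2, -56) + y(d)) = 1/(266*(-2*5*2) + (8 + (-85/7)² - 96*(-85/7))) = 1/(266*(-10*2) + (8 + 7225/49 + 8160/7)) = 1/(266*(-20) + 64737/49) = 1/(-5320 + 64737/49) = 1/(-195943/49) = -49/195943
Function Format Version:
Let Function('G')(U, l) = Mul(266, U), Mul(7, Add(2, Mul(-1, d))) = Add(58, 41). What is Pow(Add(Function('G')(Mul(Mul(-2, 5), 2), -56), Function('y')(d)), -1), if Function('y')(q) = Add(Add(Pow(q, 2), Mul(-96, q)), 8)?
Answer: Rational(-49, 195943) ≈ -0.00025007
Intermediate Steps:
d = Rational(-85, 7) (d = Add(2, Mul(Rational(-1, 7), Add(58, 41))) = Add(2, Mul(Rational(-1, 7), 99)) = Add(2, Rational(-99, 7)) = Rational(-85, 7) ≈ -12.143)
Function('y')(q) = Add(8, Pow(q, 2), Mul(-96, q))
Pow(Add(Function('G')(Mul(Mul(-2, 5), 2), -56), Function('y')(d)), -1) = Pow(Add(Mul(266, Mul(Mul(-2, 5), 2)), Add(8, Pow(Rational(-85, 7), 2), Mul(-96, Rational(-85, 7)))), -1) = Pow(Add(Mul(266, Mul(-10, 2)), Add(8, Rational(7225, 49), Rational(8160, 7))), -1) = Pow(Add(Mul(266, -20), Rational(64737, 49)), -1) = Pow(Add(-5320, Rational(64737, 49)), -1) = Pow(Rational(-195943, 49), -1) = Rational(-49, 195943)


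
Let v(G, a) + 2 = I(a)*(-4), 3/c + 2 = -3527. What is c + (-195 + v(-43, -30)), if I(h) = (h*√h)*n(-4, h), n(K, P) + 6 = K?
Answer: -695216/3529 - 1200*I*√30 ≈ -197.0 - 6572.7*I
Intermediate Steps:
c = -3/3529 (c = 3/(-2 - 3527) = 3/(-3529) = 3*(-1/3529) = -3/3529 ≈ -0.00085010)
n(K, P) = -6 + K
I(h) = -10*h^(3/2) (I(h) = (h*√h)*(-6 - 4) = h^(3/2)*(-10) = -10*h^(3/2))
v(G, a) = -2 + 40*a^(3/2) (v(G, a) = -2 - 10*a^(3/2)*(-4) = -2 + 40*a^(3/2))
c + (-195 + v(-43, -30)) = -3/3529 + (-195 + (-2 + 40*(-30)^(3/2))) = -3/3529 + (-195 + (-2 + 40*(-30*I*√30))) = -3/3529 + (-195 + (-2 - 1200*I*√30)) = -3/3529 + (-197 - 1200*I*√30) = -695216/3529 - 1200*I*√30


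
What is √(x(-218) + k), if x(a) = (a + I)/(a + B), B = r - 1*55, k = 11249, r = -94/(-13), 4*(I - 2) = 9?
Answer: 11*√177572489/1382 ≈ 106.07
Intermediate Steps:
I = 17/4 (I = 2 + (¼)*9 = 2 + 9/4 = 17/4 ≈ 4.2500)
r = 94/13 (r = -94*(-1/13) = 94/13 ≈ 7.2308)
B = -621/13 (B = 94/13 - 1*55 = 94/13 - 55 = -621/13 ≈ -47.769)
x(a) = (17/4 + a)/(-621/13 + a) (x(a) = (a + 17/4)/(a - 621/13) = (17/4 + a)/(-621/13 + a))
√(x(-218) + k) = √(13*(17 + 4*(-218))/(4*(-621 + 13*(-218))) + 11249) = √(13*(17 - 872)/(4*(-621 - 2834)) + 11249) = √((13/4)*(-855)/(-3455) + 11249) = √((13/4)*(-1/3455)*(-855) + 11249) = √(2223/2764 + 11249) = √(31094459/2764) = 11*√177572489/1382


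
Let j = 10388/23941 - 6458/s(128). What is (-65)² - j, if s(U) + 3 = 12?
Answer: 1064874011/215469 ≈ 4942.1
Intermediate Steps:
s(U) = 9 (s(U) = -3 + 12 = 9)
j = -154517486/215469 (j = 10388/23941 - 6458/9 = -154517486/215469 ≈ -717.12)
(-65)² - j = (-65)² - 1*(-154517486/215469) = 4225 + 154517486/215469 = 1064874011/215469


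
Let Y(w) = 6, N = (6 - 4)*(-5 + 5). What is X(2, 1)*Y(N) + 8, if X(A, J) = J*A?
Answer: 20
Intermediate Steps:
N = 0 (N = 2*0 = 0)
X(A, J) = A*J
X(2, 1)*Y(N) + 8 = (2*1)*6 + 8 = 2*6 + 8 = 12 + 8 = 20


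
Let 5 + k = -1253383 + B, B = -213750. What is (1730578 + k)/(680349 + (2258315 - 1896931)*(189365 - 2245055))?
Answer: -263440/742892794611 ≈ -3.5461e-7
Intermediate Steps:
k = -1467138 (k = -5 + (-1253383 - 213750) = -5 - 1467133 = -1467138)
(1730578 + k)/(680349 + (2258315 - 1896931)*(189365 - 2245055)) = (1730578 - 1467138)/(680349 + (2258315 - 1896931)*(189365 - 2245055)) = 263440/(680349 + 361384*(-2055690)) = 263440/(680349 - 742893474960) = 263440/(-742892794611) = 263440*(-1/742892794611) = -263440/742892794611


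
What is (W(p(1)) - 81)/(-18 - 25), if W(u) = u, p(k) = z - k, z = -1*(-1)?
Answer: 81/43 ≈ 1.8837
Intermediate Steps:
z = 1
p(k) = 1 - k
(W(p(1)) - 81)/(-18 - 25) = ((1 - 1*1) - 81)/(-18 - 25) = ((1 - 1) - 81)/(-43) = -(0 - 81)/43 = -1/43*(-81) = 81/43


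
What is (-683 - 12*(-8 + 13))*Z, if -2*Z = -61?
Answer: -45323/2 ≈ -22662.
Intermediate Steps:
Z = 61/2 (Z = -½*(-61) = 61/2 ≈ 30.500)
(-683 - 12*(-8 + 13))*Z = (-683 - 12*(-8 + 13))*(61/2) = (-683 - 12*5)*(61/2) = (-683 - 60)*(61/2) = -743*61/2 = -45323/2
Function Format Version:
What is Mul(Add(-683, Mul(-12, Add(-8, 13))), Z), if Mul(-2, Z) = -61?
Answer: Rational(-45323, 2) ≈ -22662.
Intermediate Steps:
Z = Rational(61, 2) (Z = Mul(Rational(-1, 2), -61) = Rational(61, 2) ≈ 30.500)
Mul(Add(-683, Mul(-12, Add(-8, 13))), Z) = Mul(Add(-683, Mul(-12, Add(-8, 13))), Rational(61, 2)) = Mul(Add(-683, Mul(-12, 5)), Rational(61, 2)) = Mul(Add(-683, -60), Rational(61, 2)) = Mul(-743, Rational(61, 2)) = Rational(-45323, 2)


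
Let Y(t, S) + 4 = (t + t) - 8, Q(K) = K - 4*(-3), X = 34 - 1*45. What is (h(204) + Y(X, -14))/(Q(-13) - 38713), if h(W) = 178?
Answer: -72/19357 ≈ -0.0037196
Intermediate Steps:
X = -11 (X = 34 - 45 = -11)
Q(K) = 12 + K (Q(K) = K + 12 = 12 + K)
Y(t, S) = -12 + 2*t (Y(t, S) = -4 + ((t + t) - 8) = -4 + (2*t - 8) = -4 + (-8 + 2*t) = -12 + 2*t)
(h(204) + Y(X, -14))/(Q(-13) - 38713) = (178 + (-12 + 2*(-11)))/((12 - 13) - 38713) = (178 + (-12 - 22))/(-1 - 38713) = (178 - 34)/(-38714) = 144*(-1/38714) = -72/19357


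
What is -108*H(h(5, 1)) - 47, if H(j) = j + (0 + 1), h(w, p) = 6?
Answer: -803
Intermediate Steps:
H(j) = 1 + j (H(j) = j + 1 = 1 + j)
-108*H(h(5, 1)) - 47 = -108*(1 + 6) - 47 = -108*7 - 47 = -756 - 47 = -803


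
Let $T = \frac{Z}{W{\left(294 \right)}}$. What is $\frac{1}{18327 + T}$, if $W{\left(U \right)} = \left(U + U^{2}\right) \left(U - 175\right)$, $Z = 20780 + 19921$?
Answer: $\frac{3440290}{63050208397} \approx 5.4564 \cdot 10^{-5}$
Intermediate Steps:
$Z = 40701$
$W{\left(U \right)} = \left(-175 + U\right) \left(U + U^{2}\right)$ ($W{\left(U \right)} = \left(U + U^{2}\right) \left(-175 + U\right) = \left(-175 + U\right) \left(U + U^{2}\right)$)
$T = \frac{13567}{3440290}$ ($T = \frac{40701}{294 \left(-175 + 294^{2} - 51156\right)} = \frac{40701}{294 \left(-175 + 86436 - 51156\right)} = \frac{40701}{294 \cdot 35105} = \frac{40701}{10320870} = 40701 \cdot \frac{1}{10320870} = \frac{13567}{3440290} \approx 0.0039436$)
$\frac{1}{18327 + T} = \frac{1}{18327 + \frac{13567}{3440290}} = \frac{1}{\frac{63050208397}{3440290}} = \frac{3440290}{63050208397}$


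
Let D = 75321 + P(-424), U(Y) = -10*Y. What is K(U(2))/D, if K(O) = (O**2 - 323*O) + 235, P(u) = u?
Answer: 7095/74897 ≈ 0.094730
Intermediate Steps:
K(O) = 235 + O**2 - 323*O
D = 74897 (D = 75321 - 424 = 74897)
K(U(2))/D = (235 + (-10*2)**2 - (-3230)*2)/74897 = (235 + (-20)**2 - 323*(-20))*(1/74897) = (235 + 400 + 6460)*(1/74897) = 7095*(1/74897) = 7095/74897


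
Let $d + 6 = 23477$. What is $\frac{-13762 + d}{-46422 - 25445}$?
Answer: $- \frac{9709}{71867} \approx -0.1351$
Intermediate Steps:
$d = 23471$ ($d = -6 + 23477 = 23471$)
$\frac{-13762 + d}{-46422 - 25445} = \frac{-13762 + 23471}{-46422 - 25445} = \frac{9709}{-71867} = 9709 \left(- \frac{1}{71867}\right) = - \frac{9709}{71867}$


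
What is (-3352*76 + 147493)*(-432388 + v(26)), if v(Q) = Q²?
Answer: 46304997408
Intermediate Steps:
(-3352*76 + 147493)*(-432388 + v(26)) = (-3352*76 + 147493)*(-432388 + 26²) = (-254752 + 147493)*(-432388 + 676) = -107259*(-431712) = 46304997408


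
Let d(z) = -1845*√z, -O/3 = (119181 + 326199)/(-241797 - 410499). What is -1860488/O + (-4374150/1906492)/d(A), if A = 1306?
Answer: -101132406704/111345 + 145805*√1306/153127530948 ≈ -9.0828e+5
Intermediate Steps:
O = 111345/54358 (O = -3*(119181 + 326199)/(-241797 - 410499) = -1336140/(-652296) = -1336140*(-1)/652296 = -3*(-37115/54358) = 111345/54358 ≈ 2.0484)
-1860488/O + (-4374150/1906492)/d(A) = -1860488/111345/54358 + (-4374150/1906492)/((-1845*√1306)) = -1860488*54358/111345 + (-4374150*1/1906492)*(-√1306/2409570) = -101132406704/111345 - (-145805)*√1306/153127530948 = -101132406704/111345 + 145805*√1306/153127530948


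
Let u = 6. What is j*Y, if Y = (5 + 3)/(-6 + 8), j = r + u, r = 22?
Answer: 112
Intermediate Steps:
j = 28 (j = 22 + 6 = 28)
Y = 4 (Y = 8/2 = 8*(1/2) = 4)
j*Y = 28*4 = 112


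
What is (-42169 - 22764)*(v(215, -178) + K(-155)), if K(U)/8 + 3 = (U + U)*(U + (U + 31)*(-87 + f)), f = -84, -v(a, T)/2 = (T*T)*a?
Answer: 4274257840512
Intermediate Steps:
v(a, T) = -2*a*T² (v(a, T) = -2*T*T*a = -2*T²*a = -2*a*T²)
K(U) = -24 + 16*U*(-5301 - 170*U) (K(U) = -24 + 8*((U + U)*(U + (U + 31)*(-87 - 84))) = -24 + 8*((2*U)*(U + (31 + U)*(-171))) = -24 + 8*((2*U)*(U + (-5301 - 171*U))) = -24 + 8*((2*U)*(-5301 - 170*U)) = -24 + 8*(2*U*(-5301 - 170*U)) = -24 + 16*U*(-5301 - 170*U))
(-42169 - 22764)*(v(215, -178) + K(-155)) = (-42169 - 22764)*(-2*215*(-178)² + (-24 - 84816*(-155) - 2720*(-155)²)) = -64933*(-2*215*31684 + (-24 + 13146480 - 2720*24025)) = -64933*(-13624120 + (-24 + 13146480 - 65348000)) = -64933*(-13624120 - 52201544) = -64933*(-65825664) = 4274257840512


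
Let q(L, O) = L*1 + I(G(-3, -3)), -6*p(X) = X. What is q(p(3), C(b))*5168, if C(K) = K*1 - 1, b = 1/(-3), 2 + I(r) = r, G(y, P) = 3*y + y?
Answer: -74936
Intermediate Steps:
p(X) = -X/6
G(y, P) = 4*y
I(r) = -2 + r
b = -⅓ ≈ -0.33333
C(K) = -1 + K (C(K) = K - 1 = -1 + K)
q(L, O) = -14 + L (q(L, O) = L*1 + (-2 + 4*(-3)) = L + (-2 - 12) = L - 14 = -14 + L)
q(p(3), C(b))*5168 = (-14 - ⅙*3)*5168 = (-14 - ½)*5168 = -29/2*5168 = -74936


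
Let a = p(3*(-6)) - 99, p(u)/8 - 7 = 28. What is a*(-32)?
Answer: -5792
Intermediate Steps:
p(u) = 280 (p(u) = 56 + 8*28 = 56 + 224 = 280)
a = 181 (a = 280 - 99 = 181)
a*(-32) = 181*(-32) = -5792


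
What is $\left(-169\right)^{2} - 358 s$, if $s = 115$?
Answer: $-12609$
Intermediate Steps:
$\left(-169\right)^{2} - 358 s = \left(-169\right)^{2} - 358 \cdot 115 = 28561 - 41170 = -12609$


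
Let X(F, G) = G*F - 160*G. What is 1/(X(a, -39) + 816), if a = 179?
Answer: 1/75 ≈ 0.013333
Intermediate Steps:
X(F, G) = -160*G + F*G (X(F, G) = F*G - 160*G = -160*G + F*G)
1/(X(a, -39) + 816) = 1/(-39*(-160 + 179) + 816) = 1/(-39*19 + 816) = 1/(-741 + 816) = 1/75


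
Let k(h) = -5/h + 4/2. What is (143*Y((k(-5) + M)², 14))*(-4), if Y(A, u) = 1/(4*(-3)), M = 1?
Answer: 143/3 ≈ 47.667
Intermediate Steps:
k(h) = 2 - 5/h (k(h) = -5/h + 4*(½) = -5/h + 2 = 2 - 5/h)
Y(A, u) = -1/12 (Y(A, u) = 1/(-12) = -1/12)
(143*Y((k(-5) + M)², 14))*(-4) = (143*(-1/12))*(-4) = -143/12*(-4) = 143/3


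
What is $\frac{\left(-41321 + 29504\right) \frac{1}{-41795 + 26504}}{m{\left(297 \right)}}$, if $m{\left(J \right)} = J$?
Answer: $\frac{1313}{504603} \approx 0.002602$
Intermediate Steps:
$\frac{\left(-41321 + 29504\right) \frac{1}{-41795 + 26504}}{m{\left(297 \right)}} = \frac{\left(-41321 + 29504\right) \frac{1}{-41795 + 26504}}{297} = - \frac{11817}{-15291} \cdot \frac{1}{297} = \left(-11817\right) \left(- \frac{1}{15291}\right) \frac{1}{297} = \frac{1313}{1699} \cdot \frac{1}{297} = \frac{1313}{504603}$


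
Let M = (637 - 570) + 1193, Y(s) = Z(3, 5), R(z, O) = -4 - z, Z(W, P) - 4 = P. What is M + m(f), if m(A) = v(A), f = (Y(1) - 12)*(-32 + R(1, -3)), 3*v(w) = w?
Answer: 1297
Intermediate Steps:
Z(W, P) = 4 + P
Y(s) = 9 (Y(s) = 4 + 5 = 9)
v(w) = w/3
f = 111 (f = (9 - 12)*(-32 + (-4 - 1*1)) = -3*(-32 + (-4 - 1)) = -3*(-32 - 5) = -3*(-37) = 111)
m(A) = A/3
M = 1260 (M = 67 + 1193 = 1260)
M + m(f) = 1260 + (⅓)*111 = 1260 + 37 = 1297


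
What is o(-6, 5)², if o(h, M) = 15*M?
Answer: 5625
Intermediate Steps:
o(-6, 5)² = (15*5)² = 75² = 5625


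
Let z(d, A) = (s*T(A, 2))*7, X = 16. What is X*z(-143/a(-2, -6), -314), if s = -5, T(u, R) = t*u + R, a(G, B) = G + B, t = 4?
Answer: 702240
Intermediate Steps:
a(G, B) = B + G
T(u, R) = R + 4*u (T(u, R) = 4*u + R = R + 4*u)
z(d, A) = -70 - 140*A (z(d, A) = -5*(2 + 4*A)*7 = (-10 - 20*A)*7 = -70 - 140*A)
X*z(-143/a(-2, -6), -314) = 16*(-70 - 140*(-314)) = 16*(-70 + 43960) = 16*43890 = 702240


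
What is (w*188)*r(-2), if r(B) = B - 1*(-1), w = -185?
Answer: 34780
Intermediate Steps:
r(B) = 1 + B (r(B) = B + 1 = 1 + B)
(w*188)*r(-2) = (-185*188)*(1 - 2) = -34780*(-1) = 34780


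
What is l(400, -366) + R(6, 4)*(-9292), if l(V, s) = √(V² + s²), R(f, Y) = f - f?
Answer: 2*√73489 ≈ 542.18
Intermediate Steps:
R(f, Y) = 0
l(400, -366) + R(6, 4)*(-9292) = √(400² + (-366)²) + 0*(-9292) = √(160000 + 133956) + 0 = √293956 + 0 = 2*√73489 + 0 = 2*√73489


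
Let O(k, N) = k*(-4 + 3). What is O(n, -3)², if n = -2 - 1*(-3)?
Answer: 1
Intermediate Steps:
n = 1 (n = -2 + 3 = 1)
O(k, N) = -k (O(k, N) = k*(-1) = -k)
O(n, -3)² = (-1*1)² = (-1)² = 1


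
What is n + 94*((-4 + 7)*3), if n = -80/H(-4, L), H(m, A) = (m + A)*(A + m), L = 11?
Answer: 41374/49 ≈ 844.37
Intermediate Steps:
H(m, A) = (A + m)² (H(m, A) = (A + m)*(A + m) = (A + m)²)
n = -80/49 (n = -80/(11 - 4)² = -80/(7²) = -80/49 ≈ -1.6327)
n + 94*((-4 + 7)*3) = -80/49 + 94*((-4 + 7)*3) = -80/49 + 94*(3*3) = -80/49 + 94*9 = -80/49 + 846 = 41374/49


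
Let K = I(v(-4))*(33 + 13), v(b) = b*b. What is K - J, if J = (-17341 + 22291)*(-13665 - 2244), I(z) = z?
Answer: 78750286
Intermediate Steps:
v(b) = b²
K = 736 (K = (-4)²*(33 + 13) = 16*46 = 736)
J = -78749550 (J = 4950*(-15909) = -78749550)
K - J = 736 - 1*(-78749550) = 736 + 78749550 = 78750286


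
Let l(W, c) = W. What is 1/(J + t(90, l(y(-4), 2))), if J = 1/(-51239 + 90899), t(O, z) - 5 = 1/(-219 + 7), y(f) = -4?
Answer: 1050990/5250019 ≈ 0.20019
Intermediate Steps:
t(O, z) = 1059/212 (t(O, z) = 5 + 1/(-219 + 7) = 5 + 1/(-212) = 5 - 1/212 = 1059/212)
J = 1/39660 ≈ 2.5214e-5
1/(J + t(90, l(y(-4), 2))) = 1/(1/39660 + 1059/212) = 1/(5250019/1050990) = 1050990/5250019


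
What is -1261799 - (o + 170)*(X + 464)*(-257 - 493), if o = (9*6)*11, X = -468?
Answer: -3553799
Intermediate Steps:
o = 594 (o = 54*11 = 594)
-1261799 - (o + 170)*(X + 464)*(-257 - 493) = -1261799 - (594 + 170)*(-468 + 464)*(-257 - 493) = -1261799 - 764*(-4*(-750)) = -1261799 - 764*3000 = -1261799 - 1*2292000 = -1261799 - 2292000 = -3553799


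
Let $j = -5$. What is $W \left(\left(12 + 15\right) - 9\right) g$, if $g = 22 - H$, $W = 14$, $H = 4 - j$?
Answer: $3276$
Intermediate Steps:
$H = 9$ ($H = 4 - -5 = 4 + 5 = 9$)
$g = 13$ ($g = 22 - 9 = 13$)
$W \left(\left(12 + 15\right) - 9\right) g = 14 \left(\left(12 + 15\right) - 9\right) 13 = 14 \left(27 - 9\right) 13 = 14 \cdot 18 \cdot 13 = 252 \cdot 13 = 3276$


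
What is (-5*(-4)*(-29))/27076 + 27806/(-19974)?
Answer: -95557522/67602003 ≈ -1.4135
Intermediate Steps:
(-5*(-4)*(-29))/27076 + 27806/(-19974) = (20*(-29))*(1/27076) + 27806*(-1/19974) = -580*1/27076 - 13903/9987 = -145/6769 - 13903/9987 = -95557522/67602003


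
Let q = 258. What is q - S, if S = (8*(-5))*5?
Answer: 458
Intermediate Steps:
S = -200 (S = -40*5 = -200)
q - S = 258 - 1*(-200) = 258 + 200 = 458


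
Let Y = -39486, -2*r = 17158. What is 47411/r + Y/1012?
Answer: -8407181/188738 ≈ -44.544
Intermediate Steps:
r = -8579 (r = -1/2*17158 = -8579)
47411/r + Y/1012 = 47411/(-8579) - 39486/1012 = 47411*(-1/8579) - 39486*1/1012 = -47411/8579 - 19743/506 = -8407181/188738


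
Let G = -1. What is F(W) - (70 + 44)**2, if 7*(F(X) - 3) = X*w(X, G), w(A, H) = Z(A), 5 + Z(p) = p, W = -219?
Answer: -5985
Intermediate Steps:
Z(p) = -5 + p
w(A, H) = -5 + A
F(X) = 3 + X*(-5 + X)/7 (F(X) = 3 + (X*(-5 + X))/7 = 3 + X*(-5 + X)/7)
F(W) - (70 + 44)**2 = (3 + (1/7)*(-219)*(-5 - 219)) - (70 + 44)**2 = (3 + (1/7)*(-219)*(-224)) - 1*114**2 = (3 + 7008) - 1*12996 = 7011 - 12996 = -5985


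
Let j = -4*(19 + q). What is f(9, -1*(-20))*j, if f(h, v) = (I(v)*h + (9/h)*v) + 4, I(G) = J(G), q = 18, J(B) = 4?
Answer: -8880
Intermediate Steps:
I(G) = 4
j = -148 (j = -4*(19 + 18) = -4*37 = -148)
f(h, v) = 4 + 4*h + 9*v/h (f(h, v) = (4*h + (9/h)*v) + 4 = (4*h + 9*v/h) + 4 = 4 + 4*h + 9*v/h)
f(9, -1*(-20))*j = (4 + 4*9 + 9*(-1*(-20))/9)*(-148) = (4 + 36 + 9*20*(⅑))*(-148) = (4 + 36 + 20)*(-148) = 60*(-148) = -8880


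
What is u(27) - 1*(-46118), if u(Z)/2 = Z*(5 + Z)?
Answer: 47846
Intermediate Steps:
u(Z) = 2*Z*(5 + Z) (u(Z) = 2*(Z*(5 + Z)) = 2*Z*(5 + Z))
u(27) - 1*(-46118) = 2*27*(5 + 27) - 1*(-46118) = 2*27*32 + 46118 = 1728 + 46118 = 47846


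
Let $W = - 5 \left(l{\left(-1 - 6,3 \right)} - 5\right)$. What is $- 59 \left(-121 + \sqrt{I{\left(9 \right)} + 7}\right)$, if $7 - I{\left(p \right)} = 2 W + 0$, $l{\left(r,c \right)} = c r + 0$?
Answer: $7139 - 59 i \sqrt{246} \approx 7139.0 - 925.38 i$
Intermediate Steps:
$l{\left(r,c \right)} = c r$
$W = 130$ ($W = - 5 \left(3 \left(-1 - 6\right) - 5\right) = - 5 \left(3 \left(-7\right) - 5\right) = - 5 \left(-21 - 5\right) = \left(-5\right) \left(-26\right) = 130$)
$I{\left(p \right)} = -253$ ($I{\left(p \right)} = 7 - \left(2 \cdot 130 + 0\right) = 7 - \left(260 + 0\right) = 7 - 260 = -253$)
$- 59 \left(-121 + \sqrt{I{\left(9 \right)} + 7}\right) = - 59 \left(-121 + \sqrt{-253 + 7}\right) = - 59 \left(-121 + \sqrt{-246}\right) = - 59 \left(-121 + i \sqrt{246}\right) = 7139 - 59 i \sqrt{246}$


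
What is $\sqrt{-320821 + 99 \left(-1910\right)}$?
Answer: $i \sqrt{509911} \approx 714.08 i$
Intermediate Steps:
$\sqrt{-320821 + 99 \left(-1910\right)} = \sqrt{-320821 - 189090} = \sqrt{-509911} = i \sqrt{509911}$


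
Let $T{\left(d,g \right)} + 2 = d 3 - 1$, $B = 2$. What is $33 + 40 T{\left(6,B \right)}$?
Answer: $633$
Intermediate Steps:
$T{\left(d,g \right)} = -3 + 3 d$ ($T{\left(d,g \right)} = -2 + \left(d 3 - 1\right) = -2 + \left(3 d - 1\right) = -2 + \left(-1 + 3 d\right) = -3 + 3 d$)
$33 + 40 T{\left(6,B \right)} = 33 + 40 \left(-3 + 3 \cdot 6\right) = 33 + 40 \left(-3 + 18\right) = 33 + 40 \cdot 15 = 33 + 600 = 633$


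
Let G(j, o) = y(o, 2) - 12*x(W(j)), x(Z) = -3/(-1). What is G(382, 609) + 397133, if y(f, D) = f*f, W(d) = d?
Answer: 767978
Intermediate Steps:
y(f, D) = f²
x(Z) = 3 (x(Z) = -3*(-1) = 3)
G(j, o) = -36 + o² (G(j, o) = o² - 12*3 = o² - 36 = -36 + o²)
G(382, 609) + 397133 = (-36 + 609²) + 397133 = (-36 + 370881) + 397133 = 370845 + 397133 = 767978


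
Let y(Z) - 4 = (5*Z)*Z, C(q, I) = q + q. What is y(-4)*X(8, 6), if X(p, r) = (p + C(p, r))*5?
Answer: 10080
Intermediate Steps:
C(q, I) = 2*q
X(p, r) = 15*p (X(p, r) = (p + 2*p)*5 = (3*p)*5 = 15*p)
y(Z) = 4 + 5*Z**2 (y(Z) = 4 + (5*Z)*Z = 4 + 5*Z**2)
y(-4)*X(8, 6) = (4 + 5*(-4)**2)*(15*8) = (4 + 5*16)*120 = (4 + 80)*120 = 84*120 = 10080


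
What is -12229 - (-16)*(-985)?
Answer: -27989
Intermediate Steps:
-12229 - (-16)*(-985) = -12229 - 1*15760 = -12229 - 15760 = -27989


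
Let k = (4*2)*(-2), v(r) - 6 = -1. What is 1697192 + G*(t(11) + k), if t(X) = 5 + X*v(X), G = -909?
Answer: 1657196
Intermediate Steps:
v(r) = 5 (v(r) = 6 - 1 = 5)
k = -16 (k = 8*(-2) = -16)
t(X) = 5 + 5*X (t(X) = 5 + X*5 = 5 + 5*X)
1697192 + G*(t(11) + k) = 1697192 - 909*((5 + 5*11) - 16) = 1697192 - 909*((5 + 55) - 16) = 1697192 - 909*(60 - 16) = 1697192 - 909*44 = 1697192 - 39996 = 1657196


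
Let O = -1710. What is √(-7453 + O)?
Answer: 7*I*√187 ≈ 95.724*I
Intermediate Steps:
√(-7453 + O) = √(-7453 - 1710) = √(-9163) = 7*I*√187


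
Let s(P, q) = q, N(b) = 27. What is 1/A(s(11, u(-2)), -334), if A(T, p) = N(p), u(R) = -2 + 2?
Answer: 1/27 ≈ 0.037037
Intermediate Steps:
u(R) = 0
A(T, p) = 27
1/A(s(11, u(-2)), -334) = 1/27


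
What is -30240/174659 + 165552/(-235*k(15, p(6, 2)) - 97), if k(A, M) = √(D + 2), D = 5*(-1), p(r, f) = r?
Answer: 48*(-148050*√3 + 602460001*I)/(174659*(-97*I + 235*√3)) ≈ -91.892 + 384.87*I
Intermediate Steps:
D = -5
k(A, M) = I*√3 (k(A, M) = √(-5 + 2) = √(-3) = I*√3)
-30240/174659 + 165552/(-235*k(15, p(6, 2)) - 97) = -30240/174659 + 165552/(-235*I*√3 - 97) = -30240*1/174659 + 165552/(-235*I*√3 - 97) = -30240/174659 + 165552/(-97 - 235*I*√3)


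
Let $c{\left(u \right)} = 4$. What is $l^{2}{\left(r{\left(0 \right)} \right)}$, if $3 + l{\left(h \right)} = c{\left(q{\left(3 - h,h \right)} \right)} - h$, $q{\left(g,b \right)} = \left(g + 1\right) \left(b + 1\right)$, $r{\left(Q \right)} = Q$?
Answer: $1$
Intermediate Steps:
$q{\left(g,b \right)} = \left(1 + b\right) \left(1 + g\right)$ ($q{\left(g,b \right)} = \left(1 + g\right) \left(1 + b\right) = \left(1 + b\right) \left(1 + g\right)$)
$l{\left(h \right)} = 1 - h$ ($l{\left(h \right)} = -3 - \left(-4 + h\right) = 1 - h$)
$l^{2}{\left(r{\left(0 \right)} \right)} = \left(1 - 0\right)^{2} = \left(1 + 0\right)^{2} = 1^{2} = 1$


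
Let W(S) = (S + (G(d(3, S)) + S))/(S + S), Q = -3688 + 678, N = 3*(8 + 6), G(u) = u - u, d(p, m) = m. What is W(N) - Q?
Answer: 3011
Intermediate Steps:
G(u) = 0
N = 42 (N = 3*14 = 42)
Q = -3010
W(S) = 1 (W(S) = (S + (0 + S))/(S + S) = (S + S)/((2*S)) = (2*S)*(1/(2*S)) = 1)
W(N) - Q = 1 - 1*(-3010) = 1 + 3010 = 3011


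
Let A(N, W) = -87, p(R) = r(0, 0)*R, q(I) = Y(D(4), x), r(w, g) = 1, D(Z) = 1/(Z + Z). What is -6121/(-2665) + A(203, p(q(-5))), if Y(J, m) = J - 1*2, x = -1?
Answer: -225734/2665 ≈ -84.703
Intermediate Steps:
D(Z) = 1/(2*Z)
Y(J, m) = -2 + J (Y(J, m) = J - 2 = -2 + J)
q(I) = -15/8 (q(I) = -2 + (½)/4 = -2 + (½)*(¼) = -2 + ⅛ = -15/8)
p(R) = R (p(R) = 1*R = R)
-6121/(-2665) + A(203, p(q(-5))) = -6121/(-2665) - 87 = -6121*(-1/2665) - 87 = 6121/2665 - 87 = -225734/2665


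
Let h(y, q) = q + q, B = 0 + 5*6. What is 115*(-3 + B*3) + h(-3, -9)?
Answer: 9987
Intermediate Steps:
B = 30 (B = 0 + 30 = 30)
h(y, q) = 2*q
115*(-3 + B*3) + h(-3, -9) = 115*(-3 + 30*3) + 2*(-9) = 115*(-3 + 90) - 18 = 115*87 - 18 = 10005 - 18 = 9987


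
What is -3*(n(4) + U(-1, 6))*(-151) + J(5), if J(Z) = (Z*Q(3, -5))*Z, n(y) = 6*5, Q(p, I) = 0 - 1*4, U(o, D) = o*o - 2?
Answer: 13037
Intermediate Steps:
U(o, D) = -2 + o² (U(o, D) = o² - 2 = -2 + o²)
Q(p, I) = -4 (Q(p, I) = 0 - 4 = -4)
n(y) = 30
J(Z) = -4*Z² (J(Z) = (Z*(-4))*Z = (-4*Z)*Z = -4*Z²)
-3*(n(4) + U(-1, 6))*(-151) + J(5) = -3*(30 + (-2 + (-1)²))*(-151) - 4*5² = -3*(30 + (-2 + 1))*(-151) - 4*25 = -3*(30 - 1)*(-151) - 100 = -3*29*(-151) - 100 = -87*(-151) - 100 = 13137 - 100 = 13037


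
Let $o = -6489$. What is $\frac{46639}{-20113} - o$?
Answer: $\frac{130466618}{20113} \approx 6486.7$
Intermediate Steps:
$\frac{46639}{-20113} - o = \frac{46639}{-20113} - -6489 = 46639 \left(- \frac{1}{20113}\right) + 6489 = - \frac{46639}{20113} + 6489 = \frac{130466618}{20113}$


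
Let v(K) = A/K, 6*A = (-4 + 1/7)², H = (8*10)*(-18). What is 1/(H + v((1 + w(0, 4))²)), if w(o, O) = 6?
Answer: -4802/6914637 ≈ -0.00069447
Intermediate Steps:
H = -1440 (H = 80*(-18) = -1440)
A = 243/98 (A = (-4 + 1/7)²/6 = (-4 + ⅐)²/6 = (-27/7)²/6 = (⅙)*(729/49) = 243/98 ≈ 2.4796)
v(K) = 243/(98*K)
1/(H + v((1 + w(0, 4))²)) = 1/(-1440 + 243/(98*((1 + 6)²))) = 1/(-1440 + 243/(98*(7²))) = 1/(-1440 + (243/98)/49) = 1/(-1440 + (243/98)*(1/49)) = 1/(-1440 + 243/4802) = 1/(-6914637/4802) = -4802/6914637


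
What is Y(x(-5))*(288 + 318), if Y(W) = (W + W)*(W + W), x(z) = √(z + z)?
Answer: -24240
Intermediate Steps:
x(z) = √2*√z (x(z) = √(2*z) = √2*√z)
Y(W) = 4*W² (Y(W) = (2*W)*(2*W) = 4*W²)
Y(x(-5))*(288 + 318) = (4*(√2*√(-5))²)*(288 + 318) = (4*(√2*(I*√5))²)*606 = (4*(I*√10)²)*606 = (4*(-10))*606 = -40*606 = -24240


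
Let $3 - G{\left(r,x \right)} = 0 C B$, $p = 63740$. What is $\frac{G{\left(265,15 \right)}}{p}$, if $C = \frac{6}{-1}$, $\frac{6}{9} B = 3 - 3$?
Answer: $\frac{3}{63740} \approx 4.7066 \cdot 10^{-5}$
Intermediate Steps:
$B = 0$ ($B = \frac{3 \left(3 - 3\right)}{2} = \frac{3}{2} \cdot 0 = 0$)
$C = -6$ ($C = 6 \left(-1\right) = -6$)
$G{\left(r,x \right)} = 3$ ($G{\left(r,x \right)} = 3 - 0 \left(-6\right) 0 = 3 - 0 \cdot 0 = 3 - 0 = 3 + 0 = 3$)
$\frac{G{\left(265,15 \right)}}{p} = \frac{3}{63740}$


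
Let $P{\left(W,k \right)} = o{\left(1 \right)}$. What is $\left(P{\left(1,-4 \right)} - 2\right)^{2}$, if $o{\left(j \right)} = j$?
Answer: $1$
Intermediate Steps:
$P{\left(W,k \right)} = 1$
$\left(P{\left(1,-4 \right)} - 2\right)^{2} = \left(1 - 2\right)^{2} = \left(-1\right)^{2} = 1$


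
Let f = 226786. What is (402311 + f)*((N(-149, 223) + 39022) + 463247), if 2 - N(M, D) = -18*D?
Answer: 318502374645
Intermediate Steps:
N(M, D) = 2 + 18*D (N(M, D) = 2 - (-18)*D = 2 + 18*D)
(402311 + f)*((N(-149, 223) + 39022) + 463247) = (402311 + 226786)*(((2 + 18*223) + 39022) + 463247) = 629097*(((2 + 4014) + 39022) + 463247) = 629097*((4016 + 39022) + 463247) = 629097*(43038 + 463247) = 629097*506285 = 318502374645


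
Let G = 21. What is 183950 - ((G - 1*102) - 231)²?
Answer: 86606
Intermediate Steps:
183950 - ((G - 1*102) - 231)² = 183950 - ((21 - 1*102) - 231)² = 183950 - ((21 - 102) - 231)² = 183950 - (-81 - 231)² = 183950 - 1*(-312)² = 183950 - 1*97344 = 183950 - 97344 = 86606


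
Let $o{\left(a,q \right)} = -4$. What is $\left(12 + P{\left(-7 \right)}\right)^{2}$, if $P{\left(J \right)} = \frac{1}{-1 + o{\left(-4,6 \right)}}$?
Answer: $\frac{3481}{25} \approx 139.24$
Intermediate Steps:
$P{\left(J \right)} = - \frac{1}{5}$ ($P{\left(J \right)} = \frac{1}{-1 - 4} = \frac{1}{-5} = - \frac{1}{5}$)
$\left(12 + P{\left(-7 \right)}\right)^{2} = \left(12 - \frac{1}{5}\right)^{2} = \left(\frac{59}{5}\right)^{2} = \frac{3481}{25}$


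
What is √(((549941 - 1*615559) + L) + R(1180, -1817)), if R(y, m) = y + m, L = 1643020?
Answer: √1576765 ≈ 1255.7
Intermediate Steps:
R(y, m) = m + y
√(((549941 - 1*615559) + L) + R(1180, -1817)) = √(((549941 - 1*615559) + 1643020) + (-1817 + 1180)) = √(((549941 - 615559) + 1643020) - 637) = √((-65618 + 1643020) - 637) = √(1577402 - 637) = √1576765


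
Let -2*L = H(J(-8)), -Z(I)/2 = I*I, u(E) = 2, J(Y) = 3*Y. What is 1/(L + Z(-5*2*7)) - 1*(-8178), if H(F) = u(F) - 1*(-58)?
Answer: 80389739/9830 ≈ 8178.0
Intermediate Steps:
Z(I) = -2*I**2 (Z(I) = -2*I*I = -2*I**2)
H(F) = 60 (H(F) = 2 - 1*(-58) = 2 + 58 = 60)
L = -30 (L = -1/2*60 = -30)
1/(L + Z(-5*2*7)) - 1*(-8178) = 1/(-30 - 2*(-5*2*7)**2) - 1*(-8178) = 1/(-30 - 2*(-10*7)**2) + 8178 = 1/(-30 - 2*(-70)**2) + 8178 = 1/(-30 - 2*4900) + 8178 = 1/(-30 - 9800) + 8178 = 1/(-9830) + 8178 = -1/9830 + 8178 = 80389739/9830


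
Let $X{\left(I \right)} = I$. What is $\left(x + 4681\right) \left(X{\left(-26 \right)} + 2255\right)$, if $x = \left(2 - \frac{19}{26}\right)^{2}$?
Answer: $\frac{7055776905}{676} \approx 1.0438 \cdot 10^{7}$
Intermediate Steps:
$x = \frac{1089}{676}$ ($x = \left(2 - \frac{19}{26}\right)^{2} = \left(\frac{33}{26}\right)^{2} = \frac{1089}{676} \approx 1.6109$)
$\left(x + 4681\right) \left(X{\left(-26 \right)} + 2255\right) = \left(\frac{1089}{676} + 4681\right) \left(-26 + 2255\right) = \frac{3165445}{676} \cdot 2229 = \frac{7055776905}{676}$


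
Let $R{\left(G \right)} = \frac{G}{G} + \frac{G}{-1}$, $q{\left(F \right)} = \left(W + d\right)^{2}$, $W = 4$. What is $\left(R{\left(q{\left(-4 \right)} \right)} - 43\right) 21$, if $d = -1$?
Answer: $-1071$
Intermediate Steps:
$q{\left(F \right)} = 9$ ($q{\left(F \right)} = \left(4 - 1\right)^{2} = 3^{2} = 9$)
$R{\left(G \right)} = 1 - G$ ($R{\left(G \right)} = 1 + G \left(-1\right) = 1 - G$)
$\left(R{\left(q{\left(-4 \right)} \right)} - 43\right) 21 = \left(\left(1 - 9\right) - 43\right) 21 = \left(-8 - 43\right) 21 = \left(-51\right) 21 = -1071$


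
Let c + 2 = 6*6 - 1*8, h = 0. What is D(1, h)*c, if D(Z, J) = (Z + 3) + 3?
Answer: 182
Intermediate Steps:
D(Z, J) = 6 + Z (D(Z, J) = (3 + Z) + 3 = 6 + Z)
c = 26 (c = -2 + (6*6 - 1*8) = -2 + (36 - 8) = -2 + 28 = 26)
D(1, h)*c = (6 + 1)*26 = 7*26 = 182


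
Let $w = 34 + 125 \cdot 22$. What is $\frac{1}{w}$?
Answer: $\frac{1}{2784} \approx 0.0003592$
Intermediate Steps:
$w = 2784$ ($w = 34 + 2750 = 2784$)
$\frac{1}{w} = \frac{1}{2784}$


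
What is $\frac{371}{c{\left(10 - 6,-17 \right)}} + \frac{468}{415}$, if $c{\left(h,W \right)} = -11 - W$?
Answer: $\frac{156773}{2490} \approx 62.961$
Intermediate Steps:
$\frac{371}{c{\left(10 - 6,-17 \right)}} + \frac{468}{415} = \frac{371}{-11 - -17} + \frac{468}{415} = \frac{371}{-11 + 17} + 468 \cdot \frac{1}{415} = \frac{371}{6} + \frac{468}{415} = \frac{156773}{2490}$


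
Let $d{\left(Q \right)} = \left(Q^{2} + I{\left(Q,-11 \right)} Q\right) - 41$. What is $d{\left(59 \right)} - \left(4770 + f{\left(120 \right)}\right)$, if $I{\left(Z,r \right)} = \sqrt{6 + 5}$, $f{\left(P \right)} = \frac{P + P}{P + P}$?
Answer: $-1331 + 59 \sqrt{11} \approx -1135.3$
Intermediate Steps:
$f{\left(P \right)} = 1$ ($f{\left(P \right)} = \frac{2 P}{2 P} = 2 P \frac{1}{2 P} = 1$)
$I{\left(Z,r \right)} = \sqrt{11}$
$d{\left(Q \right)} = -41 + Q^{2} + Q \sqrt{11}$ ($d{\left(Q \right)} = \left(Q^{2} + \sqrt{11} Q\right) - 41 = \left(Q^{2} + Q \sqrt{11}\right) - 41 = -41 + Q^{2} + Q \sqrt{11}$)
$d{\left(59 \right)} - \left(4770 + f{\left(120 \right)}\right) = \left(-41 + 59^{2} + 59 \sqrt{11}\right) - 4771 = \left(-41 + 3481 + 59 \sqrt{11}\right) - 4771 = \left(3440 + 59 \sqrt{11}\right) - 4771 = -1331 + 59 \sqrt{11}$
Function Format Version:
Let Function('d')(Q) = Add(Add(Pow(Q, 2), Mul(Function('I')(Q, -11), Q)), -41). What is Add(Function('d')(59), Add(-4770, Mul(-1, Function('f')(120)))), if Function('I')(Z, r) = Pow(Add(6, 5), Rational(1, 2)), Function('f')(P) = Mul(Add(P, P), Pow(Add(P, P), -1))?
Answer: Add(-1331, Mul(59, Pow(11, Rational(1, 2)))) ≈ -1135.3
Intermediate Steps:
Function('f')(P) = 1 (Function('f')(P) = Mul(Mul(2, P), Pow(Mul(2, P), -1)) = Mul(Mul(2, P), Mul(Rational(1, 2), Pow(P, -1))) = 1)
Function('I')(Z, r) = Pow(11, Rational(1, 2))
Function('d')(Q) = Add(-41, Pow(Q, 2), Mul(Q, Pow(11, Rational(1, 2)))) (Function('d')(Q) = Add(Add(Pow(Q, 2), Mul(Pow(11, Rational(1, 2)), Q)), -41) = Add(Add(Pow(Q, 2), Mul(Q, Pow(11, Rational(1, 2)))), -41) = Add(-41, Pow(Q, 2), Mul(Q, Pow(11, Rational(1, 2)))))
Add(Function('d')(59), Add(-4770, Mul(-1, Function('f')(120)))) = Add(Add(-41, Pow(59, 2), Mul(59, Pow(11, Rational(1, 2)))), Add(-4770, Mul(-1, 1))) = Add(Add(-41, 3481, Mul(59, Pow(11, Rational(1, 2)))), Add(-4770, -1)) = Add(Add(3440, Mul(59, Pow(11, Rational(1, 2)))), -4771) = Add(-1331, Mul(59, Pow(11, Rational(1, 2))))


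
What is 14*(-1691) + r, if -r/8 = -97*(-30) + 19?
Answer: -47106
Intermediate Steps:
r = -23432 (r = -8*(-97*(-30) + 19) = -8*(2910 + 19) = -8*2929 = -23432)
14*(-1691) + r = 14*(-1691) - 23432 = -23674 - 23432 = -47106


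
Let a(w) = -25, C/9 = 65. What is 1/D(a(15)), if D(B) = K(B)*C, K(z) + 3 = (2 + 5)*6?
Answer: 1/22815 ≈ 4.3831e-5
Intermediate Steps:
C = 585 (C = 9*65 = 585)
K(z) = 39 (K(z) = -3 + (2 + 5)*6 = -3 + 7*6 = -3 + 42 = 39)
D(B) = 22815 (D(B) = 39*585 = 22815)
1/D(a(15)) = 1/22815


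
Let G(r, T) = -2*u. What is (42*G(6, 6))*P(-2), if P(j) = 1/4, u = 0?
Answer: 0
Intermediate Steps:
G(r, T) = 0 (G(r, T) = -2*0 = 0)
P(j) = 1/4
(42*G(6, 6))*P(-2) = (42*0)*(1/4) = 0*(1/4) = 0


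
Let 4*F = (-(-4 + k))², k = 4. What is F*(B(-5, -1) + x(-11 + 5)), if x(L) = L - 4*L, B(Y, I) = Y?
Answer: 0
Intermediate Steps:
x(L) = -3*L
F = 0 (F = (-(-4 + 4))²/4 = (-1*0)²/4 = (¼)*0² = (¼)*0 = 0)
F*(B(-5, -1) + x(-11 + 5)) = 0*(-5 - 3*(-11 + 5)) = 0*(-5 - 3*(-6)) = 0*(-5 + 18) = 0*13 = 0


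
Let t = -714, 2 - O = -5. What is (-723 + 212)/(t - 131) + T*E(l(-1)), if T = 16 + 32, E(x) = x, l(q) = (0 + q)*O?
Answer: -283409/845 ≈ -335.40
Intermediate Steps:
O = 7 (O = 2 - 1*(-5) = 2 + 5 = 7)
l(q) = 7*q (l(q) = (0 + q)*7 = q*7 = 7*q)
T = 48
(-723 + 212)/(t - 131) + T*E(l(-1)) = (-723 + 212)/(-714 - 131) + 48*(7*(-1)) = -511/(-845) + 48*(-7) = -511*(-1/845) - 336 = 511/845 - 336 = -283409/845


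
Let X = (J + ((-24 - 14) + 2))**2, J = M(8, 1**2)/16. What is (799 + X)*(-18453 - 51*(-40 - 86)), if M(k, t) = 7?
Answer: -6353924235/256 ≈ -2.4820e+7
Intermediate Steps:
J = 7/16 ≈ 0.43750
X = 323761/256 (X = (7/16 + ((-24 - 14) + 2))**2 = (7/16 + (-38 + 2))**2 = (7/16 - 36)**2 = (-569/16)**2 = 323761/256 ≈ 1264.7)
(799 + X)*(-18453 - 51*(-40 - 86)) = (799 + 323761/256)*(-18453 - 51*(-40 - 86)) = 528305*(-18453 - 51*(-126))/256 = 528305*(-18453 + 6426)/256 = (528305/256)*(-12027) = -6353924235/256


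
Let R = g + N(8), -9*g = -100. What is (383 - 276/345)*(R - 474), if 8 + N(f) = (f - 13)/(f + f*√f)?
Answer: -21592753/120 - 273*√2/4 ≈ -1.8004e+5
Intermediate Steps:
g = 100/9 (g = -⅑*(-100) = 100/9 ≈ 11.111)
N(f) = -8 + (-13 + f)/(f + f^(3/2)) (N(f) = -8 + (f - 13)/(f + f*√f) = -8 + (-13 + f)/(f + f^(3/2)))
R = 100/9 + (-69 - 128*√2)/(8 + 16*√2) (R = 100/9 + (-13 - 128*√2 - 7*8)/(8 + 8^(3/2)) = 100/9 + (-13 - 128*√2 - 56)/(8 + 16*√2) = 100/9 + (-69 - 128*√2)/(8 + 16*√2) ≈ 2.9479)
(383 - 276/345)*(R - 474) = (383 - 276/345)*((1613/504 - 5*√2/28) - 474) = (383 - 276*1/345)*(-237283/504 - 5*√2/28) = (383 - ⅘)*(-237283/504 - 5*√2/28) = 1911*(-237283/504 - 5*√2/28)/5 = -21592753/120 - 273*√2/4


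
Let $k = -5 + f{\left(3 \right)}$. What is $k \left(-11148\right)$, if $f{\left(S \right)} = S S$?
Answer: $-44592$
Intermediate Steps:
$f{\left(S \right)} = S^{2}$
$k = 4$ ($k = -5 + 3^{2} = -5 + 9 = 4$)
$k \left(-11148\right) = 4 \left(-11148\right) = -44592$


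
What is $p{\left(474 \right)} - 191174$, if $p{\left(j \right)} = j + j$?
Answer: $-190226$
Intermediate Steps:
$p{\left(j \right)} = 2 j$
$p{\left(474 \right)} - 191174 = 2 \cdot 474 - 191174 = 948 - 191174 = -190226$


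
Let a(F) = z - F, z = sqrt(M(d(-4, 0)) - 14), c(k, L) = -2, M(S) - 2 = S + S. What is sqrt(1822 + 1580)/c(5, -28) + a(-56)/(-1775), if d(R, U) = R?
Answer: -56/1775 - 9*sqrt(42)/2 - 2*I*sqrt(5)/1775 ≈ -29.195 - 0.0025195*I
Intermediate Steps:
M(S) = 2 + 2*S (M(S) = 2 + (S + S) = 2 + 2*S)
z = 2*I*sqrt(5) (z = sqrt((2 + 2*(-4)) - 14) = sqrt((2 - 8) - 14) = sqrt(-6 - 14) = sqrt(-20) = 2*I*sqrt(5) ≈ 4.4721*I)
a(F) = -F + 2*I*sqrt(5) (a(F) = 2*I*sqrt(5) - F = -F + 2*I*sqrt(5))
sqrt(1822 + 1580)/c(5, -28) + a(-56)/(-1775) = sqrt(1822 + 1580)/(-2) + (-1*(-56) + 2*I*sqrt(5))/(-1775) = sqrt(3402)*(-1/2) + (56 + 2*I*sqrt(5))*(-1/1775) = (9*sqrt(42))*(-1/2) + (-56/1775 - 2*I*sqrt(5)/1775) = -9*sqrt(42)/2 + (-56/1775 - 2*I*sqrt(5)/1775) = -56/1775 - 9*sqrt(42)/2 - 2*I*sqrt(5)/1775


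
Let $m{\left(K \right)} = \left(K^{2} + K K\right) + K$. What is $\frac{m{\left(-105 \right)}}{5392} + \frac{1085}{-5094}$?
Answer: $\frac{52968755}{13733424} \approx 3.8569$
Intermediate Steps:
$m{\left(K \right)} = K + 2 K^{2}$ ($m{\left(K \right)} = \left(K^{2} + K^{2}\right) + K = 2 K^{2} + K = K + 2 K^{2}$)
$\frac{m{\left(-105 \right)}}{5392} + \frac{1085}{-5094} = \frac{\left(-105\right) \left(1 + 2 \left(-105\right)\right)}{5392} + \frac{1085}{-5094} = - 105 \left(1 - 210\right) \frac{1}{5392} + 1085 \left(- \frac{1}{5094}\right) = \left(-105\right) \left(-209\right) \frac{1}{5392} - \frac{1085}{5094} = 21945 \cdot \frac{1}{5392} - \frac{1085}{5094} = \frac{21945}{5392} - \frac{1085}{5094} = \frac{52968755}{13733424}$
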